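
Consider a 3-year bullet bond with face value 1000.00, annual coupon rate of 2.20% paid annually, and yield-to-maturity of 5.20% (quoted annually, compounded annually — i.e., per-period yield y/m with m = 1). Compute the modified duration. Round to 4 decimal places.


Coupon per period c = face * coupon_rate / m = 22.000000
Periods per year m = 1; per-period yield y/m = 0.052000
Number of cashflows N = 3
Cashflows (t years, CF_t, discount factor 1/(1+y/m)^(m*t), PV):
  t = 1.0000: CF_t = 22.000000, DF = 0.950570, PV = 20.912548
  t = 2.0000: CF_t = 22.000000, DF = 0.903584, PV = 19.878847
  t = 3.0000: CF_t = 1022.000000, DF = 0.858920, PV = 877.816372
Price P = sum_t PV_t = 918.607767
First compute Macaulay numerator sum_t t * PV_t:
  t * PV_t at t = 1.0000: 20.912548
  t * PV_t at t = 2.0000: 39.757695
  t * PV_t at t = 3.0000: 2633.449115
Macaulay duration D = 2694.119357 / 918.607767 = 2.932829
Modified duration = D / (1 + y/m) = 2.932829 / (1 + 0.052000) = 2.787860

Answer: Modified duration = 2.7879


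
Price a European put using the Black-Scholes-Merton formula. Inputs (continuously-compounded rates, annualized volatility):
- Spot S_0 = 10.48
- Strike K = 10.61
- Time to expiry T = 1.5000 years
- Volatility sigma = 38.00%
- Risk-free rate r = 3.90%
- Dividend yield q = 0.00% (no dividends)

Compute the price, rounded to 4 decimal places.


d1 = (ln(S/K) + (r - q + 0.5*sigma^2) * T) / (sigma * sqrt(T)) = 0.33190957
d2 = d1 - sigma * sqrt(T) = -0.13349348
exp(-rT) = 0.94317824; exp(-qT) = 1.00000000
P = K * exp(-rT) * N(-d2) - S_0 * exp(-qT) * N(-d1)
N(-d1) = 0.36997877; N(-d2) = 0.55309844
P = 10.6100 * 0.94317824 * 0.55309844 - 10.4800 * 1.00000000 * 0.36997877 = 1.6575

Answer: Price = 1.6575


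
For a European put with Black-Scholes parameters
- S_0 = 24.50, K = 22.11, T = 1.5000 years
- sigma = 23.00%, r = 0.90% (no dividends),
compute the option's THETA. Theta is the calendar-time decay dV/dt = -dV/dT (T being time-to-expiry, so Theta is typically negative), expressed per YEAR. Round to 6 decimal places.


d1 = 0.5531520192; d2 = 0.2714606988
phi(d1) = 0.3423481383; exp(-qT) = 1.0000000000; exp(-rT) = 0.9865907163
Theta = -S*exp(-qT)*phi(d1)*sigma/(2*sqrt(T)) + r*K*exp(-rT)*N(-d2) - q*S*exp(-qT)*N(-d1)
N(-d1) = 0.2900796594; N(-d2) = 0.3930183615; sqrt(T) = 1.2247448714
Term 1 = -24.5000 * 1.0000000000 * 0.3423481383 * 0.2300 / (2 * 1.2247448714) = -0.7875647428
Term 2 = 0.0090 * 22.1100 * 0.9865907163 * 0.3930183615 = 0.0771580276
Term 3 = 0 (no dividend yield, q = 0)
Theta = -0.7875647428 + (0.0771580276) + (0.0000000000) = -0.710407

Answer: Theta = -0.710407


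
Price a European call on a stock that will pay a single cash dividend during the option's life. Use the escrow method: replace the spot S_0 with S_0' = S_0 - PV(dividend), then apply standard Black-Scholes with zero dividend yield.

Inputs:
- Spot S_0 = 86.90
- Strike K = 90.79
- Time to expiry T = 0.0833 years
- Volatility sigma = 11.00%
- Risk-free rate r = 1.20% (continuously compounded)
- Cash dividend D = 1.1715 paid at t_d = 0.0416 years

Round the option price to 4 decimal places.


PV(D) = D * exp(-r * t_d) = 1.1715 * 0.99950092 = 1.17091533
S_0' = S_0 - PV(D) = 86.9000 - 1.17091533 = 85.72908467
d1 = (ln(S_0'/K) + (r + sigma^2/2)*T) / (sigma*sqrt(T)) = -1.75927898
d2 = d1 - sigma*sqrt(T) = -1.79102690
exp(-rT) = 0.99900090
N(d1) = 0.03926507; N(d2) = 0.03664449
C = S_0' * N(d1) - K * exp(-rT) * N(d2) = 85.72908467 * 0.03926507 - 90.7900 * 0.99900090 * 0.03664449 = 0.0425

Answer: Price = 0.0425


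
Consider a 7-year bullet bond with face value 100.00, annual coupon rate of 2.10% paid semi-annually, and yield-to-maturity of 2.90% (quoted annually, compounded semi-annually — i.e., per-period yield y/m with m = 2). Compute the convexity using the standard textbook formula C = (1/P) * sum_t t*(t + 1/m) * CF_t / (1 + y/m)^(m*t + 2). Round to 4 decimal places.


Coupon per period c = face * coupon_rate / m = 1.050000
Periods per year m = 2; per-period yield y/m = 0.014500
Number of cashflows N = 14
Cashflows (t years, CF_t, discount factor 1/(1+y/m)^(m*t), PV):
  t = 0.5000: CF_t = 1.050000, DF = 0.985707, PV = 1.034993
  t = 1.0000: CF_t = 1.050000, DF = 0.971619, PV = 1.020200
  t = 1.5000: CF_t = 1.050000, DF = 0.957732, PV = 1.005618
  t = 2.0000: CF_t = 1.050000, DF = 0.944043, PV = 0.991245
  t = 2.5000: CF_t = 1.050000, DF = 0.930550, PV = 0.977078
  t = 3.0000: CF_t = 1.050000, DF = 0.917250, PV = 0.963112
  t = 3.5000: CF_t = 1.050000, DF = 0.904140, PV = 0.949347
  t = 4.0000: CF_t = 1.050000, DF = 0.891217, PV = 0.935778
  t = 4.5000: CF_t = 1.050000, DF = 0.878479, PV = 0.922403
  t = 5.0000: CF_t = 1.050000, DF = 0.865923, PV = 0.909220
  t = 5.5000: CF_t = 1.050000, DF = 0.853547, PV = 0.896224
  t = 6.0000: CF_t = 1.050000, DF = 0.841347, PV = 0.883415
  t = 6.5000: CF_t = 1.050000, DF = 0.829322, PV = 0.870788
  t = 7.0000: CF_t = 101.050000, DF = 0.817469, PV = 82.605240
Price P = sum_t PV_t = 94.964661
Convexity numerator sum_t t*(t + 1/m) * CF_t / (1+y/m)^(m*t + 2):
  t = 0.5000: term = 0.502809
  t = 1.0000: term = 1.486868
  t = 1.5000: term = 2.931233
  t = 2.0000: term = 4.815562
  t = 2.5000: term = 7.120102
  t = 3.0000: term = 9.825670
  t = 3.5000: term = 12.913646
  t = 4.0000: term = 16.365953
  t = 4.5000: term = 20.165048
  t = 5.0000: term = 24.293908
  t = 5.5000: term = 28.736017
  t = 6.0000: term = 33.475355
  t = 6.5000: term = 38.496383
  t = 7.0000: term = 4213.692113
Convexity = (1/P) * sum = 4414.820666 / 94.964661 = 46.489090

Answer: Convexity = 46.4891


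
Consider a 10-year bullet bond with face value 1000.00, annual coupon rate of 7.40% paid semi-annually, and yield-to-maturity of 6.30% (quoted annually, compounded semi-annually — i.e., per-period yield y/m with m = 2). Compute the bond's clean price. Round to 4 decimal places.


Answer: Price = 1080.7028

Derivation:
Coupon per period c = face * coupon_rate / m = 37.000000
Periods per year m = 2; per-period yield y/m = 0.031500
Number of cashflows N = 20
Cashflows (t years, CF_t, discount factor 1/(1+y/m)^(m*t), PV):
  t = 0.5000: CF_t = 37.000000, DF = 0.969462, PV = 35.870092
  t = 1.0000: CF_t = 37.000000, DF = 0.939856, PV = 34.774689
  t = 1.5000: CF_t = 37.000000, DF = 0.911155, PV = 33.712738
  t = 2.0000: CF_t = 37.000000, DF = 0.883330, PV = 32.683217
  t = 2.5000: CF_t = 37.000000, DF = 0.856355, PV = 31.685135
  t = 3.0000: CF_t = 37.000000, DF = 0.830204, PV = 30.717533
  t = 3.5000: CF_t = 37.000000, DF = 0.804851, PV = 29.779479
  t = 4.0000: CF_t = 37.000000, DF = 0.780272, PV = 28.870072
  t = 4.5000: CF_t = 37.000000, DF = 0.756444, PV = 27.988436
  t = 5.0000: CF_t = 37.000000, DF = 0.733344, PV = 27.133724
  t = 5.5000: CF_t = 37.000000, DF = 0.710949, PV = 26.305113
  t = 6.0000: CF_t = 37.000000, DF = 0.689238, PV = 25.501806
  t = 6.5000: CF_t = 37.000000, DF = 0.668190, PV = 24.723030
  t = 7.0000: CF_t = 37.000000, DF = 0.647785, PV = 23.968037
  t = 7.5000: CF_t = 37.000000, DF = 0.628003, PV = 23.236100
  t = 8.0000: CF_t = 37.000000, DF = 0.608825, PV = 22.526515
  t = 8.5000: CF_t = 37.000000, DF = 0.590232, PV = 21.838599
  t = 9.0000: CF_t = 37.000000, DF = 0.572208, PV = 21.171691
  t = 9.5000: CF_t = 37.000000, DF = 0.554734, PV = 20.525149
  t = 10.0000: CF_t = 1037.000000, DF = 0.537793, PV = 557.691609
Price P = sum_t PV_t = 1080.702764


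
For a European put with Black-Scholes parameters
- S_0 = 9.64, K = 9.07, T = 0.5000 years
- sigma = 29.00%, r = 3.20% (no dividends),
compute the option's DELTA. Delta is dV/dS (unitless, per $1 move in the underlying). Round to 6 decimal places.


d1 = 0.4777791022; d2 = 0.2727181357
phi(d1) = 0.3559108615; exp(-qT) = 1.0000000000; exp(-rT) = 0.9841273201
N(-d1) = 0.3164037183
Delta = -exp(-qT) * N(-d1) = -1.0000000000 * 0.3164037183 = -0.316404

Answer: Delta = -0.316404


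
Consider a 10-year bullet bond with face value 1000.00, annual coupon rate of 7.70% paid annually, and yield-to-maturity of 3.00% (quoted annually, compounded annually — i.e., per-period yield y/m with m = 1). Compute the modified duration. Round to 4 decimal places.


Answer: Modified duration = 7.5495

Derivation:
Coupon per period c = face * coupon_rate / m = 77.000000
Periods per year m = 1; per-period yield y/m = 0.030000
Number of cashflows N = 10
Cashflows (t years, CF_t, discount factor 1/(1+y/m)^(m*t), PV):
  t = 1.0000: CF_t = 77.000000, DF = 0.970874, PV = 74.757282
  t = 2.0000: CF_t = 77.000000, DF = 0.942596, PV = 72.579885
  t = 3.0000: CF_t = 77.000000, DF = 0.915142, PV = 70.465908
  t = 4.0000: CF_t = 77.000000, DF = 0.888487, PV = 68.413503
  t = 5.0000: CF_t = 77.000000, DF = 0.862609, PV = 66.420876
  t = 6.0000: CF_t = 77.000000, DF = 0.837484, PV = 64.486288
  t = 7.0000: CF_t = 77.000000, DF = 0.813092, PV = 62.608046
  t = 8.0000: CF_t = 77.000000, DF = 0.789409, PV = 60.784511
  t = 9.0000: CF_t = 77.000000, DF = 0.766417, PV = 59.014088
  t = 10.0000: CF_t = 1077.000000, DF = 0.744094, PV = 801.389146
Price P = sum_t PV_t = 1400.919533
First compute Macaulay numerator sum_t t * PV_t:
  t * PV_t at t = 1.0000: 74.757282
  t * PV_t at t = 2.0000: 145.159770
  t * PV_t at t = 3.0000: 211.397723
  t * PV_t at t = 4.0000: 273.654011
  t * PV_t at t = 5.0000: 332.104382
  t * PV_t at t = 6.0000: 386.917727
  t * PV_t at t = 7.0000: 438.256325
  t * PV_t at t = 8.0000: 486.276088
  t * PV_t at t = 9.0000: 531.126796
  t * PV_t at t = 10.0000: 8013.891463
Macaulay duration D = 10893.541566 / 1400.919533 = 7.775994
Modified duration = D / (1 + y/m) = 7.775994 / (1 + 0.030000) = 7.549509


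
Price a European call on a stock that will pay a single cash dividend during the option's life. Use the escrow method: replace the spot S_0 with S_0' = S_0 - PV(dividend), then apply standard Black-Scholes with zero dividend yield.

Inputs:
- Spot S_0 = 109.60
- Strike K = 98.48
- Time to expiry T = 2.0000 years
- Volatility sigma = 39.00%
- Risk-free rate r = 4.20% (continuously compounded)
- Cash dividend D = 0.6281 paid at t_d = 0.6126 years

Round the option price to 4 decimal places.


PV(D) = D * exp(-r * t_d) = 0.6281 * 0.97459898 = 0.61214562
S_0' = S_0 - PV(D) = 109.6000 - 0.61214562 = 108.98785438
d1 = (ln(S_0'/K) + (r + sigma^2/2)*T) / (sigma*sqrt(T)) = 0.61188845
d2 = d1 - sigma*sqrt(T) = 0.06034516
exp(-rT) = 0.91943126
N(d1) = 0.72969422; N(d2) = 0.52405963
C = S_0' * N(d1) - K * exp(-rT) * N(d2) = 108.98785438 * 0.72969422 - 98.4800 * 0.91943126 * 0.52405963 = 32.0765

Answer: Price = 32.0765


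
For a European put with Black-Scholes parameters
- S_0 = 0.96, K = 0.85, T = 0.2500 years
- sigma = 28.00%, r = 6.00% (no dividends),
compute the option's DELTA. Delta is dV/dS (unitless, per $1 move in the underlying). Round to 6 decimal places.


d1 = 1.0464066784; d2 = 0.9064066784
phi(d1) = 0.2307496317; exp(-qT) = 1.0000000000; exp(-rT) = 0.9851119396
N(-d1) = 0.1476866553
Delta = -exp(-qT) * N(-d1) = -1.0000000000 * 0.1476866553 = -0.147687

Answer: Delta = -0.147687


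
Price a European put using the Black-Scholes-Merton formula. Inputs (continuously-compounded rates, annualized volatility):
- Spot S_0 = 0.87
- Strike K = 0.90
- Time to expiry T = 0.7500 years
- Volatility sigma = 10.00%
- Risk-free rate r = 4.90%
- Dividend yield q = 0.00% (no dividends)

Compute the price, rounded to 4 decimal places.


Answer: Price = 0.0288

Derivation:
d1 = (ln(S/K) + (r - q + 0.5*sigma^2) * T) / (sigma * sqrt(T)) = 0.07619232
d2 = d1 - sigma * sqrt(T) = -0.01041022
exp(-rT) = 0.96391708; exp(-qT) = 1.00000000
P = K * exp(-rT) * N(-d2) - S_0 * exp(-qT) * N(-d1)
N(-d1) = 0.46963305; N(-d2) = 0.50415300
P = 0.9000 * 0.96391708 * 0.50415300 - 0.8700 * 1.00000000 * 0.46963305 = 0.0288


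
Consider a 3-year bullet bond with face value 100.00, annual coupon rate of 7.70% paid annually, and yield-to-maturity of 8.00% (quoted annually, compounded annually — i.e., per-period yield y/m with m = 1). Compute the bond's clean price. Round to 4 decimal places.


Answer: Price = 99.2269

Derivation:
Coupon per period c = face * coupon_rate / m = 7.700000
Periods per year m = 1; per-period yield y/m = 0.080000
Number of cashflows N = 3
Cashflows (t years, CF_t, discount factor 1/(1+y/m)^(m*t), PV):
  t = 1.0000: CF_t = 7.700000, DF = 0.925926, PV = 7.129630
  t = 2.0000: CF_t = 7.700000, DF = 0.857339, PV = 6.601509
  t = 3.0000: CF_t = 107.700000, DF = 0.793832, PV = 85.495732
Price P = sum_t PV_t = 99.226871


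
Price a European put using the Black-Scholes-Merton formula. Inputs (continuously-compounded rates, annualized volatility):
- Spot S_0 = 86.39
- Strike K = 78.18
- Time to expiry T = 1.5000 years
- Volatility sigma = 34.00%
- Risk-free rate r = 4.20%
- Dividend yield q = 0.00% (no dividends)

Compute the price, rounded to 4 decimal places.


Answer: Price = 7.6643

Derivation:
d1 = (ln(S/K) + (r - q + 0.5*sigma^2) * T) / (sigma * sqrt(T)) = 0.59930385
d2 = d1 - sigma * sqrt(T) = 0.18289059
exp(-rT) = 0.93894347; exp(-qT) = 1.00000000
P = K * exp(-rT) * N(-d2) - S_0 * exp(-qT) * N(-d1)
N(-d1) = 0.27448514; N(-d2) = 0.42744193
P = 78.1800 * 0.93894347 * 0.42744193 - 86.3900 * 1.00000000 * 0.27448514 = 7.6643


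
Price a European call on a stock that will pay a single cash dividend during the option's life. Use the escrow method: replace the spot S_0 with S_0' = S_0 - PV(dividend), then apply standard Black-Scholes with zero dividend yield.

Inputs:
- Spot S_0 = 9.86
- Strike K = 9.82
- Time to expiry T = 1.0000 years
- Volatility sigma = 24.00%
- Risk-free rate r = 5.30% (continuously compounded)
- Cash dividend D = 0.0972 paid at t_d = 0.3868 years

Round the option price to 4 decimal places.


Answer: Price = 1.1546

Derivation:
PV(D) = D * exp(-r * t_d) = 0.0972 * 0.97970830 = 0.09522765
S_0' = S_0 - PV(D) = 9.8600 - 0.09522765 = 9.76477235
d1 = (ln(S_0'/K) + (r + sigma^2/2)*T) / (sigma*sqrt(T)) = 0.31733387
d2 = d1 - sigma*sqrt(T) = 0.07733387
exp(-rT) = 0.94838001
N(d1) = 0.62450486; N(d2) = 0.53082103
C = S_0' * N(d1) - K * exp(-rT) * N(d2) = 9.76477235 * 0.62450486 - 9.8200 * 0.94838001 * 0.53082103 = 1.1546


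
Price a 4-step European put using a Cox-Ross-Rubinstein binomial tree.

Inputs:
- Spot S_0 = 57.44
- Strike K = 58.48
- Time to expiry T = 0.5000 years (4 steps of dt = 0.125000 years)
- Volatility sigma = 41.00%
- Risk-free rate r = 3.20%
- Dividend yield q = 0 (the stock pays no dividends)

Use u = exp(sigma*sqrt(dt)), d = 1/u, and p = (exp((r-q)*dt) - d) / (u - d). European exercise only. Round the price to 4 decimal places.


dt = T/N = 0.125000
u = exp(sigma*sqrt(dt)) = 1.155990; d = 1/u = 0.865060
p = (exp((r-q)*dt) - d) / (u - d) = 0.477601
Discount per step: exp(-r*dt) = 0.996008
Stock lattice S(k, i) with i counting down-moves:
  k=0: S(0,0) = 57.4400
  k=1: S(1,0) = 66.4001; S(1,1) = 49.6890
  k=2: S(2,0) = 76.7578; S(2,1) = 57.4400; S(2,2) = 42.9840
  k=3: S(3,0) = 88.7312; S(3,1) = 66.4001; S(3,2) = 49.6890; S(3,3) = 37.1837
  k=4: S(4,0) = 102.5724; S(4,1) = 76.7578; S(4,2) = 57.4400; S(4,3) = 42.9840; S(4,4) = 32.1661
Terminal payoffs V(N, i) = max(K - S_T, 0):
  V(4,0) = 0.000000; V(4,1) = 0.000000; V(4,2) = 1.040000; V(4,3) = 15.496035; V(4,4) = 26.313892
Backward induction: V(k, i) = exp(-r*dt) * [p * V(k+1, i) + (1-p) * V(k+1, i+1)].
  V(3,0) = exp(-r*dt) * [p*0.000000 + (1-p)*0.000000] = 0.000000
  V(3,1) = exp(-r*dt) * [p*0.000000 + (1-p)*1.040000] = 0.541126
  V(3,2) = exp(-r*dt) * [p*1.040000 + (1-p)*15.496035] = 8.557525
  V(3,3) = exp(-r*dt) * [p*15.496035 + (1-p)*26.313892] = 21.062856
  V(2,0) = exp(-r*dt) * [p*0.000000 + (1-p)*0.541126] = 0.281556
  V(2,1) = exp(-r*dt) * [p*0.541126 + (1-p)*8.557525] = 4.710010
  V(2,2) = exp(-r*dt) * [p*8.557525 + (1-p)*21.062856] = 15.030061
  V(1,0) = exp(-r*dt) * [p*0.281556 + (1-p)*4.710010] = 2.584618
  V(1,1) = exp(-r*dt) * [p*4.710010 + (1-p)*15.030061] = 10.060874
  V(0,0) = exp(-r*dt) * [p*2.584618 + (1-p)*10.060874] = 6.464300

Answer: Price = V(0,0) = 6.4643


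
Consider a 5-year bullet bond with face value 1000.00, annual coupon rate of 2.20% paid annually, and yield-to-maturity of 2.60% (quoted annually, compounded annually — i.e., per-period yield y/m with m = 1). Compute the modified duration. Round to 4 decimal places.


Answer: Modified duration = 4.6657

Derivation:
Coupon per period c = face * coupon_rate / m = 22.000000
Periods per year m = 1; per-period yield y/m = 0.026000
Number of cashflows N = 5
Cashflows (t years, CF_t, discount factor 1/(1+y/m)^(m*t), PV):
  t = 1.0000: CF_t = 22.000000, DF = 0.974659, PV = 21.442495
  t = 2.0000: CF_t = 22.000000, DF = 0.949960, PV = 20.899118
  t = 3.0000: CF_t = 22.000000, DF = 0.925887, PV = 20.369511
  t = 4.0000: CF_t = 22.000000, DF = 0.902424, PV = 19.853324
  t = 5.0000: CF_t = 1022.000000, DF = 0.879555, PV = 898.905612
Price P = sum_t PV_t = 981.470061
First compute Macaulay numerator sum_t t * PV_t:
  t * PV_t at t = 1.0000: 21.442495
  t * PV_t at t = 2.0000: 41.798236
  t * PV_t at t = 3.0000: 61.108532
  t * PV_t at t = 4.0000: 79.413297
  t * PV_t at t = 5.0000: 4494.528061
Macaulay duration D = 4698.290622 / 981.470061 = 4.786993
Modified duration = D / (1 + y/m) = 4.786993 / (1 + 0.026000) = 4.665685


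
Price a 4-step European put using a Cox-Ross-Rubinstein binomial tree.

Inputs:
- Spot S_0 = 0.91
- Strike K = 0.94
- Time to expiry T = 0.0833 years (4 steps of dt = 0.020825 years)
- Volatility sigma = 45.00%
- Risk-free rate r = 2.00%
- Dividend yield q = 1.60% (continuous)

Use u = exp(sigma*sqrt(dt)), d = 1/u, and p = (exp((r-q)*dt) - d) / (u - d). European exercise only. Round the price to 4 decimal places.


Answer: Price = V(0,0) = 0.0654

Derivation:
dt = T/N = 0.020825
u = exp(sigma*sqrt(dt)) = 1.067094; d = 1/u = 0.937125
p = (exp((r-q)*dt) - d) / (u - d) = 0.484412
Discount per step: exp(-r*dt) = 0.999584
Stock lattice S(k, i) with i counting down-moves:
  k=0: S(0,0) = 0.9100
  k=1: S(1,0) = 0.9711; S(1,1) = 0.8528
  k=2: S(2,0) = 1.0362; S(2,1) = 0.9100; S(2,2) = 0.7992
  k=3: S(3,0) = 1.1057; S(3,1) = 0.9711; S(3,2) = 0.8528; S(3,3) = 0.7489
  k=4: S(4,0) = 1.1799; S(4,1) = 1.0362; S(4,2) = 0.9100; S(4,3) = 0.7992; S(4,4) = 0.7018
Terminal payoffs V(N, i) = max(K - S_T, 0):
  V(4,0) = 0.000000; V(4,1) = 0.000000; V(4,2) = 0.030000; V(4,3) = 0.140836; V(4,4) = 0.238172
Backward induction: V(k, i) = exp(-r*dt) * [p * V(k+1, i) + (1-p) * V(k+1, i+1)].
  V(3,0) = exp(-r*dt) * [p*0.000000 + (1-p)*0.000000] = 0.000000
  V(3,1) = exp(-r*dt) * [p*0.000000 + (1-p)*0.030000] = 0.015461
  V(3,2) = exp(-r*dt) * [p*0.030000 + (1-p)*0.140836] = 0.087109
  V(3,3) = exp(-r*dt) * [p*0.140836 + (1-p)*0.238172] = 0.190941
  V(2,0) = exp(-r*dt) * [p*0.000000 + (1-p)*0.015461] = 0.007968
  V(2,1) = exp(-r*dt) * [p*0.015461 + (1-p)*0.087109] = 0.052380
  V(2,2) = exp(-r*dt) * [p*0.087109 + (1-p)*0.190941] = 0.140585
  V(1,0) = exp(-r*dt) * [p*0.007968 + (1-p)*0.052380] = 0.030854
  V(1,1) = exp(-r*dt) * [p*0.052380 + (1-p)*0.140585] = 0.097817
  V(0,0) = exp(-r*dt) * [p*0.030854 + (1-p)*0.097817] = 0.065352


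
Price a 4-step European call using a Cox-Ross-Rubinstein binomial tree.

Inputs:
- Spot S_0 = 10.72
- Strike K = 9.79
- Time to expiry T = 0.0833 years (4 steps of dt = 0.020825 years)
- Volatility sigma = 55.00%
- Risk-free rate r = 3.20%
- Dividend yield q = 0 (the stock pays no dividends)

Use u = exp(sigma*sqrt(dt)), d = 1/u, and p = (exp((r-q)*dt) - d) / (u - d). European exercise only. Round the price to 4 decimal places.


Answer: Price = V(0,0) = 1.2666

Derivation:
dt = T/N = 0.020825
u = exp(sigma*sqrt(dt)) = 1.082605; d = 1/u = 0.923698
p = (exp((r-q)*dt) - d) / (u - d) = 0.484363
Discount per step: exp(-r*dt) = 0.999334
Stock lattice S(k, i) with i counting down-moves:
  k=0: S(0,0) = 10.7200
  k=1: S(1,0) = 11.6055; S(1,1) = 9.9020
  k=2: S(2,0) = 12.5642; S(2,1) = 10.7200; S(2,2) = 9.1465
  k=3: S(3,0) = 13.6020; S(3,1) = 11.6055; S(3,2) = 9.9020; S(3,3) = 8.4486
  k=4: S(4,0) = 14.7256; S(4,1) = 12.5642; S(4,2) = 10.7200; S(4,3) = 9.1465; S(4,4) = 7.8040
Terminal payoffs V(N, i) = max(S_T - K, 0):
  V(4,0) = 4.935641; V(4,1) = 2.774190; V(4,2) = 0.930000; V(4,3) = 0.000000; V(4,4) = 0.000000
Backward induction: V(k, i) = exp(-r*dt) * [p * V(k+1, i) + (1-p) * V(k+1, i+1)].
  V(3,0) = exp(-r*dt) * [p*4.935641 + (1-p)*2.774190] = 3.818572
  V(3,1) = exp(-r*dt) * [p*2.774190 + (1-p)*0.930000] = 1.822043
  V(3,2) = exp(-r*dt) * [p*0.930000 + (1-p)*0.000000] = 0.450158
  V(3,3) = exp(-r*dt) * [p*0.000000 + (1-p)*0.000000] = 0.000000
  V(2,0) = exp(-r*dt) * [p*3.818572 + (1-p)*1.822043] = 2.787230
  V(2,1) = exp(-r*dt) * [p*1.822043 + (1-p)*0.450158] = 1.113906
  V(2,2) = exp(-r*dt) * [p*0.450158 + (1-p)*0.000000] = 0.217894
  V(1,0) = exp(-r*dt) * [p*2.787230 + (1-p)*1.113906] = 1.923120
  V(1,1) = exp(-r*dt) * [p*1.113906 + (1-p)*0.217894] = 0.651455
  V(0,0) = exp(-r*dt) * [p*1.923120 + (1-p)*0.651455] = 1.266558


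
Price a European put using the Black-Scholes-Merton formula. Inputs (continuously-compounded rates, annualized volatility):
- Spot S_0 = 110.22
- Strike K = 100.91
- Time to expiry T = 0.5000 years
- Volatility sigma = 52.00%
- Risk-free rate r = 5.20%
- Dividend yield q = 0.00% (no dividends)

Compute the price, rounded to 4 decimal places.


Answer: Price = 9.9789

Derivation:
d1 = (ln(S/K) + (r - q + 0.5*sigma^2) * T) / (sigma * sqrt(T)) = 0.49456500
d2 = d1 - sigma * sqrt(T) = 0.12686947
exp(-rT) = 0.97433509; exp(-qT) = 1.00000000
P = K * exp(-rT) * N(-d2) - S_0 * exp(-qT) * N(-d1)
N(-d1) = 0.31045361; N(-d2) = 0.44952185
P = 100.9100 * 0.97433509 * 0.44952185 - 110.2200 * 1.00000000 * 0.31045361 = 9.9789


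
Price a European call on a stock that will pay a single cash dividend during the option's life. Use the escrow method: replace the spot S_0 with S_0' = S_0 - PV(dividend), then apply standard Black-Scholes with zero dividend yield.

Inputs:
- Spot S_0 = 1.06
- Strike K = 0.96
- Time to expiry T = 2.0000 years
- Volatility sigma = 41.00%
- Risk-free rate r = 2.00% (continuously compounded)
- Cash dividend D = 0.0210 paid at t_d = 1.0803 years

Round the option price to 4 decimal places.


PV(D) = D * exp(-r * t_d) = 0.0210 * 0.97862574 = 0.02055114
S_0' = S_0 - PV(D) = 1.0600 - 0.02055114 = 1.03944886
d1 = (ln(S_0'/K) + (r + sigma^2/2)*T) / (sigma*sqrt(T)) = 0.49603131
d2 = d1 - sigma*sqrt(T) = -0.08379625
exp(-rT) = 0.96078944
N(d1) = 0.69006384; N(d2) = 0.46660921
C = S_0' * N(d1) - K * exp(-rT) * N(d2) = 1.03944886 * 0.69006384 - 0.9600 * 0.96078944 * 0.46660921 = 0.2869

Answer: Price = 0.2869


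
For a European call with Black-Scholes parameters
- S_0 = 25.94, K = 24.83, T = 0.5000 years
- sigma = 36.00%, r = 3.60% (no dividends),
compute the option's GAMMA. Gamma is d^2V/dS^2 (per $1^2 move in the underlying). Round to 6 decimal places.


d1 = 0.3697916239; d2 = 0.1152331827
phi(d1) = 0.3725770355; exp(-qT) = 1.0000000000; exp(-rT) = 0.9821610324
Gamma = exp(-qT) * phi(d1) / (S * sigma * sqrt(T)) = 1.0000000000 * 0.3725770355 / (25.9400 * 0.3600 * 0.7071067812) = 0.056423

Answer: Gamma = 0.056423


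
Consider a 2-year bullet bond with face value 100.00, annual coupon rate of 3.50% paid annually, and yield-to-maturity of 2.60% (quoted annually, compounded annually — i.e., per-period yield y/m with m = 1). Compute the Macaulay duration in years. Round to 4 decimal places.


Coupon per period c = face * coupon_rate / m = 3.500000
Periods per year m = 1; per-period yield y/m = 0.026000
Number of cashflows N = 2
Cashflows (t years, CF_t, discount factor 1/(1+y/m)^(m*t), PV):
  t = 1.0000: CF_t = 3.500000, DF = 0.974659, PV = 3.411306
  t = 2.0000: CF_t = 103.500000, DF = 0.949960, PV = 98.320851
Price P = sum_t PV_t = 101.732157
Macaulay numerator sum_t t * PV_t:
  t * PV_t at t = 1.0000: 3.411306
  t * PV_t at t = 2.0000: 196.641702
Macaulay duration D = (sum_t t * PV_t) / P = 200.053008 / 101.732157 = 1.966468

Answer: Macaulay duration = 1.9665 years


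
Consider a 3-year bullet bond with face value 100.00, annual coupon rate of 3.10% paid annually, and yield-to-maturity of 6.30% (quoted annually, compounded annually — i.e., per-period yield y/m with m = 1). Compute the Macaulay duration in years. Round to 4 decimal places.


Answer: Macaulay duration = 2.9063 years

Derivation:
Coupon per period c = face * coupon_rate / m = 3.100000
Periods per year m = 1; per-period yield y/m = 0.063000
Number of cashflows N = 3
Cashflows (t years, CF_t, discount factor 1/(1+y/m)^(m*t), PV):
  t = 1.0000: CF_t = 3.100000, DF = 0.940734, PV = 2.916275
  t = 2.0000: CF_t = 3.100000, DF = 0.884980, PV = 2.743438
  t = 3.0000: CF_t = 103.100000, DF = 0.832531, PV = 85.833905
Price P = sum_t PV_t = 91.493618
Macaulay numerator sum_t t * PV_t:
  t * PV_t at t = 1.0000: 2.916275
  t * PV_t at t = 2.0000: 5.486876
  t * PV_t at t = 3.0000: 257.501715
Macaulay duration D = (sum_t t * PV_t) / P = 265.904866 / 91.493618 = 2.906267


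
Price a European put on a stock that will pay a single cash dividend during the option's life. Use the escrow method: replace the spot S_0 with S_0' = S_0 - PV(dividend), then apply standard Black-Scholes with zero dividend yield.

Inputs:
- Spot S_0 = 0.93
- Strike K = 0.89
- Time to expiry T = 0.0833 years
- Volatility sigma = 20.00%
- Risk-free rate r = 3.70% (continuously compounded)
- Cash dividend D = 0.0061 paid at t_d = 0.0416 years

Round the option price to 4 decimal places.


Answer: Price = 0.0075

Derivation:
PV(D) = D * exp(-r * t_d) = 0.0061 * 0.99846198 = 0.00609062
S_0' = S_0 - PV(D) = 0.9300 - 0.00609062 = 0.92390938
d1 = (ln(S_0'/K) + (r + sigma^2/2)*T) / (sigma*sqrt(T)) = 0.73004319
d2 = d1 - sigma*sqrt(T) = 0.67231971
exp(-rT) = 0.99692264
N(-d1) = 0.23268189; N(-d2) = 0.25069009
P = K * exp(-rT) * N(-d2) - S_0' * N(-d1) = 0.8900 * 0.99692264 * 0.25069009 - 0.92390938 * 0.23268189 = 0.0075


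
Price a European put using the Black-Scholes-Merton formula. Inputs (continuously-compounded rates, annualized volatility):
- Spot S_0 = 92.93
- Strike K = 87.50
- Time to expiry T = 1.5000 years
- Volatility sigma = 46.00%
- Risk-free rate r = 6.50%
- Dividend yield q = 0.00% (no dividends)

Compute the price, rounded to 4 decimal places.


Answer: Price = 13.0532

Derivation:
d1 = (ln(S/K) + (r - q + 0.5*sigma^2) * T) / (sigma * sqrt(T)) = 0.56162137
d2 = d1 - sigma * sqrt(T) = -0.00176128
exp(-rT) = 0.90710234; exp(-qT) = 1.00000000
P = K * exp(-rT) * N(-d2) - S_0 * exp(-qT) * N(-d1)
N(-d1) = 0.28718701; N(-d2) = 0.50070265
P = 87.5000 * 0.90710234 * 0.50070265 - 92.9300 * 1.00000000 * 0.28718701 = 13.0532


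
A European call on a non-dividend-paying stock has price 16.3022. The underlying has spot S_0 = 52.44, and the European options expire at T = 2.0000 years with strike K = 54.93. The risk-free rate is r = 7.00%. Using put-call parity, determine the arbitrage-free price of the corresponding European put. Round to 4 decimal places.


Answer: Put price = 11.6160

Derivation:
Put-call parity: C - P = S_0 * exp(-qT) - K * exp(-rT).
S_0 * exp(-qT) = 52.4400 * 1.00000000 = 52.44000000
K * exp(-rT) = 54.9300 * 0.86935824 = 47.75384787
P = C - S*exp(-qT) + K*exp(-rT)
P = 16.3022 - 52.44000000 + 47.75384787 = 11.6160


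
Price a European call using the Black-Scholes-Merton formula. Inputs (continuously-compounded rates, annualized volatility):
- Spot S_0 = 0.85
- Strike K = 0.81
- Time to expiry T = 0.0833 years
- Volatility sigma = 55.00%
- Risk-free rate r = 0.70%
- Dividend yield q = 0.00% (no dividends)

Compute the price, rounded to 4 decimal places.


d1 = (ln(S/K) + (r - q + 0.5*sigma^2) * T) / (sigma * sqrt(T)) = 0.38669834
d2 = d1 - sigma * sqrt(T) = 0.22795877
exp(-rT) = 0.99941707; exp(-qT) = 1.00000000
C = S_0 * exp(-qT) * N(d1) - K * exp(-rT) * N(d2)
N(d1) = 0.65051023; N(d2) = 0.59016085
C = 0.8500 * 1.00000000 * 0.65051023 - 0.8100 * 0.99941707 * 0.59016085 = 0.0752

Answer: Price = 0.0752


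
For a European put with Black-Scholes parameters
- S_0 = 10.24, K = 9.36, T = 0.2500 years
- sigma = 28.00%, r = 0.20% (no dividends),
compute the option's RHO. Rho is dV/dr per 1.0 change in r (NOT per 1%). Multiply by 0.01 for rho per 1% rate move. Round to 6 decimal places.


Answer: Rho = -0.660742

Derivation:
d1 = 0.7154023509; d2 = 0.5754023509
phi(d1) = 0.3088687669; exp(-qT) = 1.0000000000; exp(-rT) = 0.9995001250
N(-d2) = 0.2825096073
Rho = -K*T*exp(-rT)*N(-d2) = -9.3600 * 0.2500 * 0.9995001250 * 0.2825096073 = -0.660742


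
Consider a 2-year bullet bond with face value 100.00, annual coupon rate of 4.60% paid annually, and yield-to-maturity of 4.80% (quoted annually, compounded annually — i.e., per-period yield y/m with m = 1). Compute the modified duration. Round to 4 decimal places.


Coupon per period c = face * coupon_rate / m = 4.600000
Periods per year m = 1; per-period yield y/m = 0.048000
Number of cashflows N = 2
Cashflows (t years, CF_t, discount factor 1/(1+y/m)^(m*t), PV):
  t = 1.0000: CF_t = 4.600000, DF = 0.954198, PV = 4.389313
  t = 2.0000: CF_t = 104.600000, DF = 0.910495, PV = 95.237748
Price P = sum_t PV_t = 99.627061
First compute Macaulay numerator sum_t t * PV_t:
  t * PV_t at t = 1.0000: 4.389313
  t * PV_t at t = 2.0000: 190.475497
Macaulay duration D = 194.864810 / 99.627061 = 1.955943
Modified duration = D / (1 + y/m) = 1.955943 / (1 + 0.048000) = 1.866357

Answer: Modified duration = 1.8664


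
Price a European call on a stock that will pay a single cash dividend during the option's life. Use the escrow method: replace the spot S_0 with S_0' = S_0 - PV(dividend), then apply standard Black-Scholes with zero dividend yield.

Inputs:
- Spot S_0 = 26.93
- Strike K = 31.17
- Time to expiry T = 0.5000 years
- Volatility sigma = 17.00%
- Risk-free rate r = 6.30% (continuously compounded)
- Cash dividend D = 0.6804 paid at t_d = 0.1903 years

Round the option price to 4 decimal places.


PV(D) = D * exp(-r * t_d) = 0.6804 * 0.98808268 = 0.67229146
S_0' = S_0 - PV(D) = 26.9300 - 0.67229146 = 26.25770854
d1 = (ln(S_0'/K) + (r + sigma^2/2)*T) / (sigma*sqrt(T)) = -1.10451318
d2 = d1 - sigma*sqrt(T) = -1.22472133
exp(-rT) = 0.96899096
N(d1) = 0.13468529; N(d2) = 0.11034012
C = S_0' * N(d1) - K * exp(-rT) * N(d2) = 26.25770854 * 0.13468529 - 31.1700 * 0.96899096 * 0.11034012 = 0.2039

Answer: Price = 0.2039


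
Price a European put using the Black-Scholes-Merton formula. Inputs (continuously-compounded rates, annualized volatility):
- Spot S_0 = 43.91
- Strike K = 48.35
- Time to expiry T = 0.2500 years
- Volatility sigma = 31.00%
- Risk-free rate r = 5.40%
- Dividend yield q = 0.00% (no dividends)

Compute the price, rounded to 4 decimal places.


d1 = (ln(S/K) + (r - q + 0.5*sigma^2) * T) / (sigma * sqrt(T)) = -0.45684927
d2 = d1 - sigma * sqrt(T) = -0.61184927
exp(-rT) = 0.98659072; exp(-qT) = 1.00000000
P = K * exp(-rT) * N(-d2) - S_0 * exp(-qT) * N(-d1)
N(-d1) = 0.67611031; N(-d2) = 0.72968126
P = 48.3500 * 0.98659072 * 0.72968126 - 43.9100 * 1.00000000 * 0.67611031 = 5.1190

Answer: Price = 5.1190


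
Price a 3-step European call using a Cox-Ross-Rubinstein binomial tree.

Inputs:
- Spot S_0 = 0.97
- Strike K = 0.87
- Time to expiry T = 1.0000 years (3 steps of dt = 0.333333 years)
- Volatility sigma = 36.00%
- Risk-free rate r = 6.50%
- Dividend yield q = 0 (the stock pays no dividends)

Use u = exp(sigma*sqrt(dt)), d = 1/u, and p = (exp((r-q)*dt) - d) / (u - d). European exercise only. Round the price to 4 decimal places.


Answer: Price = V(0,0) = 0.2244

Derivation:
dt = T/N = 0.333333
u = exp(sigma*sqrt(dt)) = 1.231024; d = 1/u = 0.812332
p = (exp((r-q)*dt) - d) / (u - d) = 0.500538
Discount per step: exp(-r*dt) = 0.978566
Stock lattice S(k, i) with i counting down-moves:
  k=0: S(0,0) = 0.9700
  k=1: S(1,0) = 1.1941; S(1,1) = 0.7880
  k=2: S(2,0) = 1.4700; S(2,1) = 0.9700; S(2,2) = 0.6401
  k=3: S(3,0) = 1.8096; S(3,1) = 1.1941; S(3,2) = 0.7880; S(3,3) = 0.5200
Terminal payoffs V(N, i) = max(S_T - K, 0):
  V(3,0) = 0.939552; V(3,1) = 0.324093; V(3,2) = 0.000000; V(3,3) = 0.000000
Backward induction: V(k, i) = exp(-r*dt) * [p * V(k+1, i) + (1-p) * V(k+1, i+1)].
  V(2,0) = exp(-r*dt) * [p*0.939552 + (1-p)*0.324093] = 0.618604
  V(2,1) = exp(-r*dt) * [p*0.324093 + (1-p)*0.000000] = 0.158744
  V(2,2) = exp(-r*dt) * [p*0.000000 + (1-p)*0.000000] = 0.000000
  V(1,0) = exp(-r*dt) * [p*0.618604 + (1-p)*0.158744] = 0.380585
  V(1,1) = exp(-r*dt) * [p*0.158744 + (1-p)*0.000000] = 0.077754
  V(0,0) = exp(-r*dt) * [p*0.380585 + (1-p)*0.077754] = 0.224417


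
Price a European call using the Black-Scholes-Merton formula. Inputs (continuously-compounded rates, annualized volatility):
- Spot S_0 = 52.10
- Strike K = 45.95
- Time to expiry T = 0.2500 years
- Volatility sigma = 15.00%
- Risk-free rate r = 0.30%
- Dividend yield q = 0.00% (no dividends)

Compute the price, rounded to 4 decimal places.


Answer: Price = 6.2540

Derivation:
d1 = (ln(S/K) + (r - q + 0.5*sigma^2) * T) / (sigma * sqrt(T)) = 1.72231467
d2 = d1 - sigma * sqrt(T) = 1.64731467
exp(-rT) = 0.99925028; exp(-qT) = 1.00000000
C = S_0 * exp(-qT) * N(d1) - K * exp(-rT) * N(d2)
N(d1) = 0.95749373; N(d2) = 0.95025331
C = 52.1000 * 1.00000000 * 0.95749373 - 45.9500 * 0.99925028 * 0.95025331 = 6.2540


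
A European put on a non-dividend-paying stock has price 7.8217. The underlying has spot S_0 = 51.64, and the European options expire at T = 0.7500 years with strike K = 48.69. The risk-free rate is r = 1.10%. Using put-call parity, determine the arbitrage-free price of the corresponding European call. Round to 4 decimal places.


Answer: Call price = 11.1717

Derivation:
Put-call parity: C - P = S_0 * exp(-qT) - K * exp(-rT).
S_0 * exp(-qT) = 51.6400 * 1.00000000 = 51.64000000
K * exp(-rT) = 48.6900 * 0.99178394 = 48.28995993
C = P + S*exp(-qT) - K*exp(-rT)
C = 7.8217 + 51.64000000 - 48.28995993 = 11.1717


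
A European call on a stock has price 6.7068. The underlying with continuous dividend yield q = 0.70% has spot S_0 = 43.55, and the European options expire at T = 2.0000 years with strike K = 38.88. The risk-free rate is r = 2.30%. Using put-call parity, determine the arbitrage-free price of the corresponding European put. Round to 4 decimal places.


Put-call parity: C - P = S_0 * exp(-qT) - K * exp(-rT).
S_0 * exp(-qT) = 43.5500 * 0.98609754 = 42.94454805
K * exp(-rT) = 38.8800 * 0.95504196 = 37.13203149
P = C - S*exp(-qT) + K*exp(-rT)
P = 6.7068 - 42.94454805 + 37.13203149 = 0.8943

Answer: Put price = 0.8943


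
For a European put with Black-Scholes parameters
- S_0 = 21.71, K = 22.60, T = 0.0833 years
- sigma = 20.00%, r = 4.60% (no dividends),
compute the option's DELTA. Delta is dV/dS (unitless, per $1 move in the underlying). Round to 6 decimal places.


d1 = -0.6007801874; d2 = -0.6585036662
phi(d1) = 0.3330685514; exp(-qT) = 1.0000000000; exp(-rT) = 0.9961755320
N(-d1) = 0.7260067990
Delta = -exp(-qT) * N(-d1) = -1.0000000000 * 0.7260067990 = -0.726007

Answer: Delta = -0.726007


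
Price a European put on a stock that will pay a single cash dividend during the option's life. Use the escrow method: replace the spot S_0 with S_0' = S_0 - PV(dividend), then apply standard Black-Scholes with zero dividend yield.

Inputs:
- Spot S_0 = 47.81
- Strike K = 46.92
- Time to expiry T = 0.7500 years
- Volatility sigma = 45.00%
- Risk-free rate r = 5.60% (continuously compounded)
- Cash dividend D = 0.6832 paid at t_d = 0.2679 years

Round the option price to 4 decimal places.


Answer: Price = 6.0933

Derivation:
PV(D) = D * exp(-r * t_d) = 0.6832 * 0.98510958 = 0.67302686
S_0' = S_0 - PV(D) = 47.8100 - 0.67302686 = 47.13697314
d1 = (ln(S_0'/K) + (r + sigma^2/2)*T) / (sigma*sqrt(T)) = 0.31446643
d2 = d1 - sigma*sqrt(T) = -0.07524500
exp(-rT) = 0.95886978
N(-d1) = 0.37658341; N(-d2) = 0.52999011
P = K * exp(-rT) * N(-d2) - S_0' * N(-d1) = 46.9200 * 0.95886978 * 0.52999011 - 47.13697314 * 0.37658341 = 6.0933


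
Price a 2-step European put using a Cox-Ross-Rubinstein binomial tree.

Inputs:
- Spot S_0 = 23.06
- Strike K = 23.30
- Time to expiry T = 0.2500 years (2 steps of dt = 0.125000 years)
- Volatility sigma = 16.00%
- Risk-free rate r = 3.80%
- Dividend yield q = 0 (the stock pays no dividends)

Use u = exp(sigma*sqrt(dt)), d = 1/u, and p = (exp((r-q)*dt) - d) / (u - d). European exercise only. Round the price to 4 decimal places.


Answer: Price = V(0,0) = 0.7160

Derivation:
dt = T/N = 0.125000
u = exp(sigma*sqrt(dt)) = 1.058199; d = 1/u = 0.945002
p = (exp((r-q)*dt) - d) / (u - d) = 0.527924
Discount per step: exp(-r*dt) = 0.995261
Stock lattice S(k, i) with i counting down-moves:
  k=0: S(0,0) = 23.0600
  k=1: S(1,0) = 24.4021; S(1,1) = 21.7917
  k=2: S(2,0) = 25.8223; S(2,1) = 23.0600; S(2,2) = 20.5932
Terminal payoffs V(N, i) = max(K - S_T, 0):
  V(2,0) = 0.000000; V(2,1) = 0.240000; V(2,2) = 2.706769
Backward induction: V(k, i) = exp(-r*dt) * [p * V(k+1, i) + (1-p) * V(k+1, i+1)].
  V(1,0) = exp(-r*dt) * [p*0.000000 + (1-p)*0.240000] = 0.112761
  V(1,1) = exp(-r*dt) * [p*0.240000 + (1-p)*2.706769] = 1.397848
  V(0,0) = exp(-r*dt) * [p*0.112761 + (1-p)*1.397848] = 0.716011


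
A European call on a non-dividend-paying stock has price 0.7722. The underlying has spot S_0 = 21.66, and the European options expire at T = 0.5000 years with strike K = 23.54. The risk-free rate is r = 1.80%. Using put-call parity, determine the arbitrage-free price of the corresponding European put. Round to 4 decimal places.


Put-call parity: C - P = S_0 * exp(-qT) - K * exp(-rT).
S_0 * exp(-qT) = 21.6600 * 1.00000000 = 21.66000000
K * exp(-rT) = 23.5400 * 0.99104038 = 23.32909052
P = C - S*exp(-qT) + K*exp(-rT)
P = 0.7722 - 21.66000000 + 23.32909052 = 2.4413

Answer: Put price = 2.4413


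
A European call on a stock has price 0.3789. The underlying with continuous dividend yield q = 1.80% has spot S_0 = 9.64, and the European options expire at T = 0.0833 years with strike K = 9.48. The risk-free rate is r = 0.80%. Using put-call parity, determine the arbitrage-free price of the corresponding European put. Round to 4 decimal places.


Answer: Put price = 0.2270

Derivation:
Put-call parity: C - P = S_0 * exp(-qT) - K * exp(-rT).
S_0 * exp(-qT) = 9.6400 * 0.99850172 = 9.62555661
K * exp(-rT) = 9.4800 * 0.99933382 = 9.47368463
P = C - S*exp(-qT) + K*exp(-rT)
P = 0.3789 - 9.62555661 + 9.47368463 = 0.2270


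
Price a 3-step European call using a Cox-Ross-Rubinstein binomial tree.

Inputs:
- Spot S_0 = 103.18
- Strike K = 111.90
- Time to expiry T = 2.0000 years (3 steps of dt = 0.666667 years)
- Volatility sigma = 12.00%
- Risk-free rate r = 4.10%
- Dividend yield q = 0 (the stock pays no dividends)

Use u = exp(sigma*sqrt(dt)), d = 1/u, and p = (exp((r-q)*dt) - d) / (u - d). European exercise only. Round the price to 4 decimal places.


dt = T/N = 0.666667
u = exp(sigma*sqrt(dt)) = 1.102940; d = 1/u = 0.906667
p = (exp((r-q)*dt) - d) / (u - d) = 0.616707
Discount per step: exp(-r*dt) = 0.973037
Stock lattice S(k, i) with i counting down-moves:
  k=0: S(0,0) = 103.1800
  k=1: S(1,0) = 113.8014; S(1,1) = 93.5499
  k=2: S(2,0) = 125.5161; S(2,1) = 103.1800; S(2,2) = 84.8187
  k=3: S(3,0) = 138.4368; S(3,1) = 113.8014; S(3,2) = 93.5499; S(3,3) = 76.9023
Terminal payoffs V(N, i) = max(S_T - K, 0):
  V(3,0) = 26.536786; V(3,1) = 1.901377; V(3,2) = 0.000000; V(3,3) = 0.000000
Backward induction: V(k, i) = exp(-r*dt) * [p * V(k+1, i) + (1-p) * V(k+1, i+1)].
  V(2,0) = exp(-r*dt) * [p*26.536786 + (1-p)*1.901377] = 16.633300
  V(2,1) = exp(-r*dt) * [p*1.901377 + (1-p)*0.000000] = 1.140977
  V(2,2) = exp(-r*dt) * [p*0.000000 + (1-p)*0.000000] = 0.000000
  V(1,0) = exp(-r*dt) * [p*16.633300 + (1-p)*1.140977] = 10.406829
  V(1,1) = exp(-r*dt) * [p*1.140977 + (1-p)*0.000000] = 0.684676
  V(0,0) = exp(-r*dt) * [p*10.406829 + (1-p)*0.684676] = 6.500274

Answer: Price = V(0,0) = 6.5003


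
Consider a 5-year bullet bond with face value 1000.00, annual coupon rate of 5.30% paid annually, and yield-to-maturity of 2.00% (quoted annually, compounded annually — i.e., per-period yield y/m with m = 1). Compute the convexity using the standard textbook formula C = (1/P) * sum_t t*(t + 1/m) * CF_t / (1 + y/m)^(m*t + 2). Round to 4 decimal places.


Answer: Convexity = 25.4529

Derivation:
Coupon per period c = face * coupon_rate / m = 53.000000
Periods per year m = 1; per-period yield y/m = 0.020000
Number of cashflows N = 5
Cashflows (t years, CF_t, discount factor 1/(1+y/m)^(m*t), PV):
  t = 1.0000: CF_t = 53.000000, DF = 0.980392, PV = 51.960784
  t = 2.0000: CF_t = 53.000000, DF = 0.961169, PV = 50.941945
  t = 3.0000: CF_t = 53.000000, DF = 0.942322, PV = 49.943084
  t = 4.0000: CF_t = 53.000000, DF = 0.923845, PV = 48.963808
  t = 5.0000: CF_t = 1053.000000, DF = 0.905731, PV = 953.734543
Price P = sum_t PV_t = 1155.544164
Convexity numerator sum_t t*(t + 1/m) * CF_t / (1+y/m)^(m*t + 2):
  t = 1.0000: term = 99.886167
  t = 2.0000: term = 293.782845
  t = 3.0000: term = 576.044795
  t = 4.0000: term = 941.249665
  t = 5.0000: term = 27500.996042
Convexity = (1/P) * sum = 29411.959516 / 1155.544164 = 25.452908
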